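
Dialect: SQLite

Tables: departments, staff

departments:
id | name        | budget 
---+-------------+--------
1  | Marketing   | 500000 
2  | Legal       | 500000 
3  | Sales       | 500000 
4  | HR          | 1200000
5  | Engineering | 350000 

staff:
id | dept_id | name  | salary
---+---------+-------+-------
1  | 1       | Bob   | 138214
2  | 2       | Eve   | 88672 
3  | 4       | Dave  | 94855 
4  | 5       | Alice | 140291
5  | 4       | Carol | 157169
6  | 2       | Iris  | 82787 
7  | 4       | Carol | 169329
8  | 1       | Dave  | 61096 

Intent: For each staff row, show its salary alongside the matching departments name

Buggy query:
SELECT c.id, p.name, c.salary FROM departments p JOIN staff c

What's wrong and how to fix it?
Bug: JOIN with no ON clause produces a cartesian product; every staff row pairs with every departments row

Fix: Specify the join condition linking the foreign key to the parent id

Corrected query:
SELECT c.id, p.name, c.salary FROM departments p JOIN staff c ON c.dept_id = p.id

Result:
id | name        | salary
---+-------------+-------
1  | Marketing   | 138214
2  | Legal       | 88672 
3  | HR          | 94855 
4  | Engineering | 140291
5  | HR          | 157169
6  | Legal       | 82787 
7  | HR          | 169329
8  | Marketing   | 61096 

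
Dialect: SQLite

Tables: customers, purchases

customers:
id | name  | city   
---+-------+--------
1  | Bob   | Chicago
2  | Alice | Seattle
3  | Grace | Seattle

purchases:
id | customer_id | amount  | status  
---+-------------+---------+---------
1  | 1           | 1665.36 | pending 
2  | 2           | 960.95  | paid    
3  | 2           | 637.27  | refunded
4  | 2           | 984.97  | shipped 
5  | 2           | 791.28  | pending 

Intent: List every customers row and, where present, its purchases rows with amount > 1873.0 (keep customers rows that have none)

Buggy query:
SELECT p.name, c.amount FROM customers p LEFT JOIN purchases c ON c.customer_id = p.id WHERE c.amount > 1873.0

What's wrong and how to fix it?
Bug: A WHERE condition on the right-hand table after LEFT JOIN drops unmatched parents

Fix: Move the right-table condition into the ON clause so unmatched parents are kept

Corrected query:
SELECT p.name, c.amount FROM customers p LEFT JOIN purchases c ON c.customer_id = p.id AND c.amount > 1873.0

Result:
name  | amount
------+-------
Bob   | NULL  
Alice | NULL  
Grace | NULL  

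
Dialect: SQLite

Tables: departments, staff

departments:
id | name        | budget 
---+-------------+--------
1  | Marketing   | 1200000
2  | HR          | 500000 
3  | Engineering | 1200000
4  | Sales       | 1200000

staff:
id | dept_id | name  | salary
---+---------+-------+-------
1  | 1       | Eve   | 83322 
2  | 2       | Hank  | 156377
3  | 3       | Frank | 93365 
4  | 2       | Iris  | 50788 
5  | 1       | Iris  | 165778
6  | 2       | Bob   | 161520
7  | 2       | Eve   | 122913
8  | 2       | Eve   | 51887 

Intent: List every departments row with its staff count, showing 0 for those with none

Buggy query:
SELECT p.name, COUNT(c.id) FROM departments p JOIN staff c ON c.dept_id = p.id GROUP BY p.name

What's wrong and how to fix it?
Bug: An inner join excludes parents with zero children

Fix: Use LEFT JOIN so parents without children still appear (COUNT(c.id) gives 0)

Corrected query:
SELECT p.name, COUNT(c.id) FROM departments p LEFT JOIN staff c ON c.dept_id = p.id GROUP BY p.name

Result:
name        | COUNT(c.id)
------------+------------
Engineering | 1          
HR          | 5          
Marketing   | 2          
Sales       | 0          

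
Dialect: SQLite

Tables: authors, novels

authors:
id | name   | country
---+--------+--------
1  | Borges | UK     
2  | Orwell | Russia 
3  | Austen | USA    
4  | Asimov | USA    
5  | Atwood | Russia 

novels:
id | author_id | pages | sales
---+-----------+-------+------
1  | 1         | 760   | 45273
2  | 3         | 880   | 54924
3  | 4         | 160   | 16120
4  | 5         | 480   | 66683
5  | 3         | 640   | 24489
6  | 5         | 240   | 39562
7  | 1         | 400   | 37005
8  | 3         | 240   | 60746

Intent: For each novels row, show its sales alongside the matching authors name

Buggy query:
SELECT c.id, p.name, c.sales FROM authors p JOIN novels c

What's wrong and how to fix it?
Bug: Missing join condition: each novels row is matched to all authors rows instead of just its own

Fix: Specify the join condition linking the foreign key to the parent id

Corrected query:
SELECT c.id, p.name, c.sales FROM authors p JOIN novels c ON c.author_id = p.id

Result:
id | name   | sales
---+--------+------
1  | Borges | 45273
2  | Austen | 54924
3  | Asimov | 16120
4  | Atwood | 66683
5  | Austen | 24489
6  | Atwood | 39562
7  | Borges | 37005
8  | Austen | 60746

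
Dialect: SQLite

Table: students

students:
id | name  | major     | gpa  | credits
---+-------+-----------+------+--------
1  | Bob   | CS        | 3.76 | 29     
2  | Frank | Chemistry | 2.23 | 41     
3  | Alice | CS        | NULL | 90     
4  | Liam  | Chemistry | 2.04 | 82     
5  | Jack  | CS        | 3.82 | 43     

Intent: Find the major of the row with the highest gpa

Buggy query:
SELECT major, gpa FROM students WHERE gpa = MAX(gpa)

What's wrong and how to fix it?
Bug: WHERE is evaluated per row; an aggregate over the whole table isn't defined there

Fix: Wrap MAX in a scalar subquery so WHERE compares against a single value

Corrected query:
SELECT major, gpa FROM students WHERE gpa = (SELECT MAX(gpa) FROM students)

Result:
major | gpa 
------+-----
CS    | 3.82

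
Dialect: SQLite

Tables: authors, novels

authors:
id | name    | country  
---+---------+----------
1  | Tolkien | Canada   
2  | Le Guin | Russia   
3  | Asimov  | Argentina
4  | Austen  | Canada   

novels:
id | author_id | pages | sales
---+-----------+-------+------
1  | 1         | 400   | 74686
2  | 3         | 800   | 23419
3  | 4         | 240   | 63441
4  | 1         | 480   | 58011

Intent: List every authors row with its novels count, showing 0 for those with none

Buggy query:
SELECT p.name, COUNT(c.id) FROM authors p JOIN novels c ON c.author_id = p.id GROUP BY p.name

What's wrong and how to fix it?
Bug: An inner join excludes parents with zero children

Fix: Switch to LEFT JOIN to retain unmatched parent rows

Corrected query:
SELECT p.name, COUNT(c.id) FROM authors p LEFT JOIN novels c ON c.author_id = p.id GROUP BY p.name

Result:
name    | COUNT(c.id)
--------+------------
Asimov  | 1          
Austen  | 1          
Le Guin | 0          
Tolkien | 2          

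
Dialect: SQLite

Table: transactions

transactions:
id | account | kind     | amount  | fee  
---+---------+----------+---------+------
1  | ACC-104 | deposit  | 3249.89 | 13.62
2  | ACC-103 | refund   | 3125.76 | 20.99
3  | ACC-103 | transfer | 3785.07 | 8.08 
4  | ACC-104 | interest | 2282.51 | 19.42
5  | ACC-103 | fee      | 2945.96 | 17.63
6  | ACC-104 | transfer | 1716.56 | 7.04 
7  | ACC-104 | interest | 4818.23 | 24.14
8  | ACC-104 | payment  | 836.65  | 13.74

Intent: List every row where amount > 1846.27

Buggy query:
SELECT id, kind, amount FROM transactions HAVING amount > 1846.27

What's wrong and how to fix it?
Bug: This is a non-aggregate query (no GROUP BY, no aggregates), so in SQLite the HAVING clause is invalid here; a row-level condition belongs in WHERE

Fix: Use WHERE for row-level filtering

Corrected query:
SELECT id, kind, amount FROM transactions WHERE amount > 1846.27

Result:
id | kind     | amount 
---+----------+--------
1  | deposit  | 3249.89
2  | refund   | 3125.76
3  | transfer | 3785.07
4  | interest | 2282.51
5  | fee      | 2945.96
7  | interest | 4818.23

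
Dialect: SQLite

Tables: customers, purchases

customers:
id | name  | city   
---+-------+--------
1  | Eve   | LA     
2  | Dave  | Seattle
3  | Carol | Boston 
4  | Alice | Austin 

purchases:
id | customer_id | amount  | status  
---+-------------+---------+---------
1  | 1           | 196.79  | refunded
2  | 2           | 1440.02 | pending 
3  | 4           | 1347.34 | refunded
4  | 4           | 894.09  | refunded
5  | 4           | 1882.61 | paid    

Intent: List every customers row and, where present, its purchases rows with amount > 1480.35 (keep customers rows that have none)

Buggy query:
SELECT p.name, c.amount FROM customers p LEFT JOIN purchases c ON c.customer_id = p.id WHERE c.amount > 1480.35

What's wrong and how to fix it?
Bug: A WHERE condition on the right-hand table after LEFT JOIN drops unmatched parents

Fix: Put 'c.amount > 1480.35' in the JOIN's ON clause instead of WHERE

Corrected query:
SELECT p.name, c.amount FROM customers p LEFT JOIN purchases c ON c.customer_id = p.id AND c.amount > 1480.35

Result:
name  | amount 
------+--------
Eve   | NULL   
Dave  | NULL   
Carol | NULL   
Alice | 1882.61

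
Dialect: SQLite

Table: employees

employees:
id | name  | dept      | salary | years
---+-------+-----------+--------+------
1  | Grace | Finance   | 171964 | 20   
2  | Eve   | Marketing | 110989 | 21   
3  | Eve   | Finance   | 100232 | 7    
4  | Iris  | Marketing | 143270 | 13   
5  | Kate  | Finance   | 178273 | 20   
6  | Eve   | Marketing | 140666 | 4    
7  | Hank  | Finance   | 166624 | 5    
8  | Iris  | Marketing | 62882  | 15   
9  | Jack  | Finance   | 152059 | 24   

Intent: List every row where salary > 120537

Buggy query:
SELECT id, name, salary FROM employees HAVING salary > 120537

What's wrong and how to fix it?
Bug: HAVING filters the output of aggregation, but this query has no GROUP BY and no aggregate functions, so SQLite rejects it (HAVING clause on a non-aggregate query); the condition here is per row

Fix: Use WHERE for row-level filtering

Corrected query:
SELECT id, name, salary FROM employees WHERE salary > 120537

Result:
id | name  | salary
---+-------+-------
1  | Grace | 171964
4  | Iris  | 143270
5  | Kate  | 178273
6  | Eve   | 140666
7  | Hank  | 166624
9  | Jack  | 152059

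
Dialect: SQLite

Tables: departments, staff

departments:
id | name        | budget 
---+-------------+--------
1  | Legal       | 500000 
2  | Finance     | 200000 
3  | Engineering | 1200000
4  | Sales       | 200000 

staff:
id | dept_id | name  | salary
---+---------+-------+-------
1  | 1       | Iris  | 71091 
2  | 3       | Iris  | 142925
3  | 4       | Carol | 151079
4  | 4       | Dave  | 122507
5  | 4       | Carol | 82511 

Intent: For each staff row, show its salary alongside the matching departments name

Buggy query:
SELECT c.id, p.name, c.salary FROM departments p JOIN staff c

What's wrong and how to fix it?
Bug: JOIN with no ON clause produces a cartesian product; every staff row pairs with every departments row

Fix: Specify the join condition linking the foreign key to the parent id

Corrected query:
SELECT c.id, p.name, c.salary FROM departments p JOIN staff c ON c.dept_id = p.id

Result:
id | name        | salary
---+-------------+-------
1  | Legal       | 71091 
2  | Engineering | 142925
3  | Sales       | 151079
4  | Sales       | 122507
5  | Sales       | 82511 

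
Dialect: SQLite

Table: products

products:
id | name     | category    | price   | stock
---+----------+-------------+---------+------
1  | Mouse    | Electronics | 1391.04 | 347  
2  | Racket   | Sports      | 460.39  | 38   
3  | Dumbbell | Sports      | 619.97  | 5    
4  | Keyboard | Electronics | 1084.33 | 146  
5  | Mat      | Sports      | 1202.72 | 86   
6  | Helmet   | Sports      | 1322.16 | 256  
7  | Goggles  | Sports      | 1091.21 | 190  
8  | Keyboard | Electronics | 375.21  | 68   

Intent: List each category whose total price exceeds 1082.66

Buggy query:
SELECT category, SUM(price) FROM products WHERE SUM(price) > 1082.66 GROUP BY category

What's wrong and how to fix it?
Bug: WHERE runs before GROUP BY, so aggregates aren't available there

Fix: Use HAVING (which filters groups after aggregation) instead of WHERE

Corrected query:
SELECT category, SUM(price) FROM products GROUP BY category HAVING SUM(price) > 1082.66

Result:
category    | SUM(price)
------------+-----------
Electronics | 2850.58   
Sports      | 4696.45   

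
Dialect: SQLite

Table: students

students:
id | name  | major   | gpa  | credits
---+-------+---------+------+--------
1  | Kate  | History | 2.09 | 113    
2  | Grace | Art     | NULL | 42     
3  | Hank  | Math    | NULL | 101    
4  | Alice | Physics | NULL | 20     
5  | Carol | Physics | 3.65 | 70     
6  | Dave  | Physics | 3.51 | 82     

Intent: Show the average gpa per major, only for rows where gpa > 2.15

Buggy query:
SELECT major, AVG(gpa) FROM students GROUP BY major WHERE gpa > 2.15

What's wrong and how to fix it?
Bug: Row-level WHERE must come before GROUP BY in the clause order

Fix: Move the WHERE clause before GROUP BY

Corrected query:
SELECT major, AVG(gpa) FROM students WHERE gpa > 2.15 GROUP BY major

Result:
major   | AVG(gpa)
--------+---------
Physics | 3.58    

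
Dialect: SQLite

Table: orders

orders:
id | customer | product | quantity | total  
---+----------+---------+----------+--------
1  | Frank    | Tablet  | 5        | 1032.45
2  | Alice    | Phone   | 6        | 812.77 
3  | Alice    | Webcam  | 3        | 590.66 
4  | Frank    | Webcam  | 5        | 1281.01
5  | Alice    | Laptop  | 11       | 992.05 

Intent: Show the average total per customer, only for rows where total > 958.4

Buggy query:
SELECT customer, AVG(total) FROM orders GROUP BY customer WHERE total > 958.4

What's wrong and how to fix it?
Bug: WHERE cannot follow GROUP BY

Fix: Move the WHERE clause before GROUP BY

Corrected query:
SELECT customer, AVG(total) FROM orders WHERE total > 958.4 GROUP BY customer

Result:
customer | AVG(total)
---------+-----------
Alice    | 992.05    
Frank    | 1156.73   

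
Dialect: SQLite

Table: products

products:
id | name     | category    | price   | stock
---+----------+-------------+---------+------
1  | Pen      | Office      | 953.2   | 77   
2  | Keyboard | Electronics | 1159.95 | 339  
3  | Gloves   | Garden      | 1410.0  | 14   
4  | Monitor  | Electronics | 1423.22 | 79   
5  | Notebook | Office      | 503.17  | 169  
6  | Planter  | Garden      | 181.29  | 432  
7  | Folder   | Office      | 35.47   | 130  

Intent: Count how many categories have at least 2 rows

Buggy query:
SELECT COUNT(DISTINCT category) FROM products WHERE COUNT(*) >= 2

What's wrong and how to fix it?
Bug: COUNT(*) cannot appear in WHERE; the per-group count doesn't exist yet

Fix: Use a subquery that GROUPs and filters with HAVING, then count its rows

Corrected query:
SELECT COUNT(*) FROM (SELECT category FROM products GROUP BY category HAVING COUNT(*) >= 2)

Result:
COUNT(*)
--------
3       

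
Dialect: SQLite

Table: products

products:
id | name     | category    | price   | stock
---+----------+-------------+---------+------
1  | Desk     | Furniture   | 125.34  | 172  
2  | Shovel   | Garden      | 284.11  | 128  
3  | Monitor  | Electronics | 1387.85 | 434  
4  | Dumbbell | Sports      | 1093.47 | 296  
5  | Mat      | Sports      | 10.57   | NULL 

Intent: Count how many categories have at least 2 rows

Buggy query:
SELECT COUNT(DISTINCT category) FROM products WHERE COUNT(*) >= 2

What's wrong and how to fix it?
Bug: COUNT(*) cannot appear in WHERE; the per-group count doesn't exist yet

Fix: Use a subquery that GROUPs and filters with HAVING, then count its rows

Corrected query:
SELECT COUNT(*) FROM (SELECT category FROM products GROUP BY category HAVING COUNT(*) >= 2)

Result:
COUNT(*)
--------
1       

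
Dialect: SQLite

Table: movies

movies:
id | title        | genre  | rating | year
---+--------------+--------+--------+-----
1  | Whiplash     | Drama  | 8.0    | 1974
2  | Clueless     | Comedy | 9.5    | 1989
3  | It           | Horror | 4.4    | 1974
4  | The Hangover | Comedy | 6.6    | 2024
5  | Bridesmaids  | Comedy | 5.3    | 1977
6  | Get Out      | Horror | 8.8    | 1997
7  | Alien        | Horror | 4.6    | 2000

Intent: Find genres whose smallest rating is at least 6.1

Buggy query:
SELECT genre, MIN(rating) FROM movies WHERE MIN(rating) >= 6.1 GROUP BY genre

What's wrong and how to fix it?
Bug: MIN() in WHERE is a misuse of aggregate

Fix: Use HAVING for the per-group MIN condition

Corrected query:
SELECT genre, MIN(rating) FROM movies GROUP BY genre HAVING MIN(rating) >= 6.1

Result:
genre | MIN(rating)
------+------------
Drama | 8          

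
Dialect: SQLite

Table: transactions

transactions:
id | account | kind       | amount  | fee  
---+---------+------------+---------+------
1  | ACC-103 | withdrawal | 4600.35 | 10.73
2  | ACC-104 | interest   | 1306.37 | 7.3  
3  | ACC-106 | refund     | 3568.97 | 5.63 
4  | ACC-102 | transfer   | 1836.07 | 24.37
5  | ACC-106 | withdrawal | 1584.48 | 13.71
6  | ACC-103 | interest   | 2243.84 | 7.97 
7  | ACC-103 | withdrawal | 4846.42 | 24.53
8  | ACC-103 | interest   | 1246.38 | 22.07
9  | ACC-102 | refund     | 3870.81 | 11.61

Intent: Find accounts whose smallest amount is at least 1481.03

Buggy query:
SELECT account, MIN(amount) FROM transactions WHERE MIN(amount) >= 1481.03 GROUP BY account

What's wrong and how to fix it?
Bug: MIN() in WHERE is a misuse of aggregate

Fix: Use HAVING for the per-group MIN condition

Corrected query:
SELECT account, MIN(amount) FROM transactions GROUP BY account HAVING MIN(amount) >= 1481.03

Result:
account | MIN(amount)
--------+------------
ACC-102 | 1836.07    
ACC-106 | 1584.48    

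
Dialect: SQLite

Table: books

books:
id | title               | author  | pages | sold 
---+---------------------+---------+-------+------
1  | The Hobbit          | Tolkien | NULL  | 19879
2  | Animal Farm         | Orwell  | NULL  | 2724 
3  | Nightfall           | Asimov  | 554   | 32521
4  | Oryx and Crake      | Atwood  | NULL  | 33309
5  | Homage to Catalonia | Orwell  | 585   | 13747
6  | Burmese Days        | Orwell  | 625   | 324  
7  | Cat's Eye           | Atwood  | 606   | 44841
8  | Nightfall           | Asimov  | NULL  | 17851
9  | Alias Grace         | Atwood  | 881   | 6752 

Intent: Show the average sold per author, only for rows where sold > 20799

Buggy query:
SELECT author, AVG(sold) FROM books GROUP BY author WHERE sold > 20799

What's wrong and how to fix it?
Bug: Row-level WHERE must come before GROUP BY in the clause order

Fix: Place WHERE between FROM and GROUP BY

Corrected query:
SELECT author, AVG(sold) FROM books WHERE sold > 20799 GROUP BY author

Result:
author | AVG(sold)
-------+----------
Asimov | 32521    
Atwood | 39075    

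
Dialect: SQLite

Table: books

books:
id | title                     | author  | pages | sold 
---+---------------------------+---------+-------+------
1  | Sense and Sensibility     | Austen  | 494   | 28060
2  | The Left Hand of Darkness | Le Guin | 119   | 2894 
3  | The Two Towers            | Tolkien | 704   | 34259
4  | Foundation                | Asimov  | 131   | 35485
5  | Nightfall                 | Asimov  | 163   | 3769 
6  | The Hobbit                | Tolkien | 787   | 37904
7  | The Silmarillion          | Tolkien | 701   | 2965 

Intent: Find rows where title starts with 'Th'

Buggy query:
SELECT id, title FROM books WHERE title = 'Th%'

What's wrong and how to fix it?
Bug: '=' compares the literal string including the % character; pattern matching needs LIKE

Fix: Replace '=' with LIKE so 'Th%' is treated as a pattern

Corrected query:
SELECT id, title FROM books WHERE title LIKE 'Th%'

Result:
id | title                    
---+--------------------------
2  | The Left Hand of Darkness
3  | The Two Towers           
6  | The Hobbit               
7  | The Silmarillion         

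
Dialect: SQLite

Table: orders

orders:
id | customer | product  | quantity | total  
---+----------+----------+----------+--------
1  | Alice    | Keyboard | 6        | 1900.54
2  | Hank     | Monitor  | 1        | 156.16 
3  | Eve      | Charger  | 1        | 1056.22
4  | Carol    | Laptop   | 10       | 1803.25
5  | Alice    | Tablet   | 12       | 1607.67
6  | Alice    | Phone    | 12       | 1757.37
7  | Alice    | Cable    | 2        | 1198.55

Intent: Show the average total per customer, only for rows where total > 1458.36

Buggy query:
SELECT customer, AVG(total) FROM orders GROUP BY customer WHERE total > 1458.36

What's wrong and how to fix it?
Bug: WHERE cannot follow GROUP BY

Fix: Place WHERE between FROM and GROUP BY

Corrected query:
SELECT customer, AVG(total) FROM orders WHERE total > 1458.36 GROUP BY customer

Result:
customer | AVG(total) 
---------+------------
Alice    | 1755.193333
Carol    | 1803.25    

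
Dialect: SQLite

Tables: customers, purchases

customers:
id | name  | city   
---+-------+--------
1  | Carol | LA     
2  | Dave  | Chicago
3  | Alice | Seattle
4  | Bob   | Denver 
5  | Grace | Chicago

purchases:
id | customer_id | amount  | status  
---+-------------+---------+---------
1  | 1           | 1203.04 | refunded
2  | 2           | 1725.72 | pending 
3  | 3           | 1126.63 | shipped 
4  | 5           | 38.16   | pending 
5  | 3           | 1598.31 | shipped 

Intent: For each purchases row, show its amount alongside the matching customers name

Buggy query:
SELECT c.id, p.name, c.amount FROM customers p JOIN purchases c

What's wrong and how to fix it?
Bug: Missing join condition: each purchases row is matched to all customers rows instead of just its own

Fix: Specify the join condition linking the foreign key to the parent id

Corrected query:
SELECT c.id, p.name, c.amount FROM customers p JOIN purchases c ON c.customer_id = p.id

Result:
id | name  | amount 
---+-------+--------
1  | Carol | 1203.04
2  | Dave  | 1725.72
3  | Alice | 1126.63
4  | Grace | 38.16  
5  | Alice | 1598.31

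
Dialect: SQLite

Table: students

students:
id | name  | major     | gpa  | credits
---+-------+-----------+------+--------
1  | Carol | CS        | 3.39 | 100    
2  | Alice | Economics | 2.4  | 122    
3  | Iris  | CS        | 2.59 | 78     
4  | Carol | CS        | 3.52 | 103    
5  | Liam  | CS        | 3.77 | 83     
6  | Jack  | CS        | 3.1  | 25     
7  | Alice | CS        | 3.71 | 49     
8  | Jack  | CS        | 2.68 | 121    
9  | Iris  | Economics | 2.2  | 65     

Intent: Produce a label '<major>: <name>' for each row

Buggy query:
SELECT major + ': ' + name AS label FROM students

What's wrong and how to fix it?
Bug: SQLite uses || for string concatenation; + coerces text to numbers (yielding 0)

Fix: Replace + with || to concatenate text

Corrected query:
SELECT major || ': ' || name AS label FROM students

Result:
label           
----------------
CS: Carol       
Economics: Alice
CS: Iris        
CS: Carol       
CS: Liam        
CS: Jack        
CS: Alice       
CS: Jack        
Economics: Iris 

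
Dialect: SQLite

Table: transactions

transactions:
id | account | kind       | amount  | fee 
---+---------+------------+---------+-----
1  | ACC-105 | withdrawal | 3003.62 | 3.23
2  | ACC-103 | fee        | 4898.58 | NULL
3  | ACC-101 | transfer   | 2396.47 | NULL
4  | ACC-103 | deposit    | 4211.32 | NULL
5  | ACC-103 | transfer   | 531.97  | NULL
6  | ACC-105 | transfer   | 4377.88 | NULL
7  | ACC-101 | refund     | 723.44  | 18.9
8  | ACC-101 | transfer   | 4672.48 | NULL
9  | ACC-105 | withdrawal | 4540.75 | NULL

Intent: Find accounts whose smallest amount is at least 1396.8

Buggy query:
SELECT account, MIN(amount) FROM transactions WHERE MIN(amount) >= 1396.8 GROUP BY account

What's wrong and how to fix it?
Bug: Aggregates like MIN are computed per group after WHERE runs

Fix: Replace WHERE with HAVING after the GROUP BY

Corrected query:
SELECT account, MIN(amount) FROM transactions GROUP BY account HAVING MIN(amount) >= 1396.8

Result:
account | MIN(amount)
--------+------------
ACC-105 | 3003.62    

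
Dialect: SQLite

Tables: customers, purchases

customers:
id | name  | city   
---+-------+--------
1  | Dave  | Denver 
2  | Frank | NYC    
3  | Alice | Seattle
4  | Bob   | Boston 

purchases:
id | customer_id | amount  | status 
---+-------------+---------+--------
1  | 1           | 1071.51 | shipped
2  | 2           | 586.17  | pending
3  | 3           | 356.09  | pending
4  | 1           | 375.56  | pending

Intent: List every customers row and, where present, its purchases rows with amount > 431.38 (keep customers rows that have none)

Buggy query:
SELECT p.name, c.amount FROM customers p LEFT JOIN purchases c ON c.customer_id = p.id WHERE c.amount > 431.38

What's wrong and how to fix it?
Bug: A WHERE condition on the right-hand table after LEFT JOIN drops unmatched parents

Fix: Put 'c.amount > 431.38' in the JOIN's ON clause instead of WHERE

Corrected query:
SELECT p.name, c.amount FROM customers p LEFT JOIN purchases c ON c.customer_id = p.id AND c.amount > 431.38

Result:
name  | amount 
------+--------
Dave  | 1071.51
Frank | 586.17 
Alice | NULL   
Bob   | NULL   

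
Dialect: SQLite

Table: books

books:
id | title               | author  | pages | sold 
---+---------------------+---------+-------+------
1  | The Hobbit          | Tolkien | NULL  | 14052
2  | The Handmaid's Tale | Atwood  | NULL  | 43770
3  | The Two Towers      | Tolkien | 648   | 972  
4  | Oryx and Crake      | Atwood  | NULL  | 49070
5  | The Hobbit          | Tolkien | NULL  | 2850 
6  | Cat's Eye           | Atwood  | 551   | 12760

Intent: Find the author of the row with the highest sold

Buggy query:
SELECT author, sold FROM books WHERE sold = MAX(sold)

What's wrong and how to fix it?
Bug: WHERE is evaluated per row; an aggregate over the whole table isn't defined there

Fix: Wrap MAX in a scalar subquery so WHERE compares against a single value

Corrected query:
SELECT author, sold FROM books WHERE sold = (SELECT MAX(sold) FROM books)

Result:
author | sold 
-------+------
Atwood | 49070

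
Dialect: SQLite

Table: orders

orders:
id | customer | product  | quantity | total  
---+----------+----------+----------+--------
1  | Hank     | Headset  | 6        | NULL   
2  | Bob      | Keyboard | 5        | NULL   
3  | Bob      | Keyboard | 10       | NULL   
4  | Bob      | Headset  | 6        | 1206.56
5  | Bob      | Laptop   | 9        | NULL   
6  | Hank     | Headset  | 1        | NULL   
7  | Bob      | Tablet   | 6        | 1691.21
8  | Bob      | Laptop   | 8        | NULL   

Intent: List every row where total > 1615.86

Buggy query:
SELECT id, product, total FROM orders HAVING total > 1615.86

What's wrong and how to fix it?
Bug: This is a non-aggregate query (no GROUP BY, no aggregates), so in SQLite the HAVING clause is invalid here; a row-level condition belongs in WHERE

Fix: Use WHERE for row-level filtering

Corrected query:
SELECT id, product, total FROM orders WHERE total > 1615.86

Result:
id | product | total  
---+---------+--------
7  | Tablet  | 1691.21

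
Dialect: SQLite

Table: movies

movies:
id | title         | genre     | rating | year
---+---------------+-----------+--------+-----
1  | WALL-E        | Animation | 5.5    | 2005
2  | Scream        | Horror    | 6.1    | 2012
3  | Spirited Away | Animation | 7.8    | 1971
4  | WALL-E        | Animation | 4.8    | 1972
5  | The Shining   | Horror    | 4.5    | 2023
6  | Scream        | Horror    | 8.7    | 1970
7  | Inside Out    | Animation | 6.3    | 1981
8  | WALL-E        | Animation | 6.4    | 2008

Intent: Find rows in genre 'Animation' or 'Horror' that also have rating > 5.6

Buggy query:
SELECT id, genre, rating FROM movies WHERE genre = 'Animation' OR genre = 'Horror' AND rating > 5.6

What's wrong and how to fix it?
Bug: AND binds tighter than OR, so this parses as genre = 'Animation' OR (genre = 'Horror' AND rating > 5.6)

Fix: Add parentheses around the OR so the AND applies to both alternatives

Corrected query:
SELECT id, genre, rating FROM movies WHERE (genre = 'Animation' OR genre = 'Horror') AND rating > 5.6

Result:
id | genre     | rating
---+-----------+-------
2  | Horror    | 6.1   
3  | Animation | 7.8   
6  | Horror    | 8.7   
7  | Animation | 6.3   
8  | Animation | 6.4   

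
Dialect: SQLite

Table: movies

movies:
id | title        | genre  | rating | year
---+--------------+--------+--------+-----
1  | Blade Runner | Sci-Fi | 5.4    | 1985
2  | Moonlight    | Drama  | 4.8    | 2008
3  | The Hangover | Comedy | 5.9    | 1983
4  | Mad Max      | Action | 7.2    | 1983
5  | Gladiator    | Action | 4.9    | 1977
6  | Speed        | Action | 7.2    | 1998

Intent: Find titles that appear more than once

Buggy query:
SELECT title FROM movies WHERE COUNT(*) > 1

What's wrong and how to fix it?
Bug: COUNT(*) is an aggregate and cannot be used in WHERE

Fix: GROUP BY title, then filter groups with HAVING COUNT(*) > 1

Corrected query:
SELECT title FROM movies GROUP BY title HAVING COUNT(*) > 1

Result:
(no rows)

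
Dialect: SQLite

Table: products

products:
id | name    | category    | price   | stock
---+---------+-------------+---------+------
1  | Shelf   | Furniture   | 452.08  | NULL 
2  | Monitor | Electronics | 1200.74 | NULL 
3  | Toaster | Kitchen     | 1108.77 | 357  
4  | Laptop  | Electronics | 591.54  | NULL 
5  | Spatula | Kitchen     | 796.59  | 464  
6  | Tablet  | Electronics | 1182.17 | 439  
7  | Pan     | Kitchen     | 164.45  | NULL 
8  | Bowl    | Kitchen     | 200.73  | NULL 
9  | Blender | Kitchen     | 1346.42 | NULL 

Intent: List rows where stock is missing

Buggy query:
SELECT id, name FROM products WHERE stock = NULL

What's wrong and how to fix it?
Bug: '= NULL' is always unknown in SQL three-valued logic, so no rows match

Fix: Use IS NULL to test for NULL

Corrected query:
SELECT id, name FROM products WHERE stock IS NULL

Result:
id | name   
---+--------
1  | Shelf  
2  | Monitor
4  | Laptop 
7  | Pan    
8  | Bowl   
9  | Blender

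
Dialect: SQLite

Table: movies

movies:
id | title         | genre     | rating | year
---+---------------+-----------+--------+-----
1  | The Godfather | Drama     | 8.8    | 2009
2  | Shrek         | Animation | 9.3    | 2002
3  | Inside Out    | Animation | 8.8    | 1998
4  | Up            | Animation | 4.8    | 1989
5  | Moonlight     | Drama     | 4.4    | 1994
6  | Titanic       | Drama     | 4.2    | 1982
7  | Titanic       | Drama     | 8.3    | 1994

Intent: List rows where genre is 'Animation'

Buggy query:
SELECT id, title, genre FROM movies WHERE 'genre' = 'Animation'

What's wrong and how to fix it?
Bug: 'genre' in single quotes is a string literal, not the column; the comparison is literal-vs-literal and never true

Fix: Remove the quotes around the column name (or use double quotes for an identifier)

Corrected query:
SELECT id, title, genre FROM movies WHERE genre = 'Animation'

Result:
id | title      | genre    
---+------------+----------
2  | Shrek      | Animation
3  | Inside Out | Animation
4  | Up         | Animation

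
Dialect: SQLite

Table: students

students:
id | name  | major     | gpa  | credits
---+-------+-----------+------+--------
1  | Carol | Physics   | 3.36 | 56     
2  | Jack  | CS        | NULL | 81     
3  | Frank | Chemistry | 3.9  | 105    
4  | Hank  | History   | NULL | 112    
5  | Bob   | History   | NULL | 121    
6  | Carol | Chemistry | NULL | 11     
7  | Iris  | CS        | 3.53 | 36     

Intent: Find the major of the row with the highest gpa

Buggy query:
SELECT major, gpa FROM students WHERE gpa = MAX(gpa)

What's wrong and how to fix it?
Bug: WHERE is evaluated per row; an aggregate over the whole table isn't defined there

Fix: Wrap MAX in a scalar subquery so WHERE compares against a single value

Corrected query:
SELECT major, gpa FROM students WHERE gpa = (SELECT MAX(gpa) FROM students)

Result:
major     | gpa
----------+----
Chemistry | 3.9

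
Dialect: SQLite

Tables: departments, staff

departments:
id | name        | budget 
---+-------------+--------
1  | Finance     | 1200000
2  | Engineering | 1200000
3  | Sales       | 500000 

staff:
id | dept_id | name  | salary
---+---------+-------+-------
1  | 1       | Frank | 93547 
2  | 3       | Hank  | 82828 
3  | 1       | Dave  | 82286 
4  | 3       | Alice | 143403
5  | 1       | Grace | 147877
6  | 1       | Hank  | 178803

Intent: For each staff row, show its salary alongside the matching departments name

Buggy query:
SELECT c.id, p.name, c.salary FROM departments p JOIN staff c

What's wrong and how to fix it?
Bug: JOIN with no ON clause produces a cartesian product; every staff row pairs with every departments row

Fix: Add ON c.dept_id = p.id to the JOIN

Corrected query:
SELECT c.id, p.name, c.salary FROM departments p JOIN staff c ON c.dept_id = p.id

Result:
id | name    | salary
---+---------+-------
1  | Finance | 93547 
2  | Sales   | 82828 
3  | Finance | 82286 
4  | Sales   | 143403
5  | Finance | 147877
6  | Finance | 178803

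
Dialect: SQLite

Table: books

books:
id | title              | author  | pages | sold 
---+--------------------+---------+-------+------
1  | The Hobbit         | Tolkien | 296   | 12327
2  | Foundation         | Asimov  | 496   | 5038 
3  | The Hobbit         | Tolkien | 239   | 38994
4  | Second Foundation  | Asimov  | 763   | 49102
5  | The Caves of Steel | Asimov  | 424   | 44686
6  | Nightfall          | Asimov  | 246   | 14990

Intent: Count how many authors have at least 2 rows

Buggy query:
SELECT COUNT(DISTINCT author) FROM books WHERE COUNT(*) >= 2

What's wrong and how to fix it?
Bug: WHERE filters individual rows, not groups, so a group-level COUNT is invalid there

Fix: Group first with HAVING COUNT(*) >= 2, then COUNT the resulting groups

Corrected query:
SELECT COUNT(*) FROM (SELECT author FROM books GROUP BY author HAVING COUNT(*) >= 2)

Result:
COUNT(*)
--------
2       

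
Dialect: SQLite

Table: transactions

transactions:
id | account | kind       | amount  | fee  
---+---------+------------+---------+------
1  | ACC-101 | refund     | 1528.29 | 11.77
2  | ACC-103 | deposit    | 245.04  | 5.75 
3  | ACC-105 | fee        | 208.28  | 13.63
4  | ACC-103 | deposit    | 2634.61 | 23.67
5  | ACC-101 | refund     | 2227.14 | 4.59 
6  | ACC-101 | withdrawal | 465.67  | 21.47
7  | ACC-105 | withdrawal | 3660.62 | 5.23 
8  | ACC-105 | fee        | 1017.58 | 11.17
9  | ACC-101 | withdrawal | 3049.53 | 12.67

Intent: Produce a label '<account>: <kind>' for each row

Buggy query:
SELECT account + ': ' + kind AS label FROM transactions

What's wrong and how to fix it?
Bug: SQLite uses || for string concatenation; + coerces text to numbers (yielding 0)

Fix: Use the || operator for string concatenation

Corrected query:
SELECT account || ': ' || kind AS label FROM transactions

Result:
label              
-------------------
ACC-101: refund    
ACC-103: deposit   
ACC-105: fee       
ACC-103: deposit   
ACC-101: refund    
ACC-101: withdrawal
ACC-105: withdrawal
ACC-105: fee       
ACC-101: withdrawal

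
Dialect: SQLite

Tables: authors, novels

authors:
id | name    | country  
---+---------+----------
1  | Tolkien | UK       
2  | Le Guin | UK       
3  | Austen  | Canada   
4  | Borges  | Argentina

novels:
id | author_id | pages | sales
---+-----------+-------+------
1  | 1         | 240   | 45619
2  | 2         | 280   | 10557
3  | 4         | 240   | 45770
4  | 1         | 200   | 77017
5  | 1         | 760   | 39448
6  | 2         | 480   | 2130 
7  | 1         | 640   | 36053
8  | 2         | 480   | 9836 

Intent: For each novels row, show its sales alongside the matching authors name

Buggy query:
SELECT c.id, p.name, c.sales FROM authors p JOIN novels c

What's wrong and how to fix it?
Bug: JOIN with no ON clause produces a cartesian product; every novels row pairs with every authors row

Fix: Add ON c.author_id = p.id to the JOIN

Corrected query:
SELECT c.id, p.name, c.sales FROM authors p JOIN novels c ON c.author_id = p.id

Result:
id | name    | sales
---+---------+------
1  | Tolkien | 45619
2  | Le Guin | 10557
3  | Borges  | 45770
4  | Tolkien | 77017
5  | Tolkien | 39448
6  | Le Guin | 2130 
7  | Tolkien | 36053
8  | Le Guin | 9836 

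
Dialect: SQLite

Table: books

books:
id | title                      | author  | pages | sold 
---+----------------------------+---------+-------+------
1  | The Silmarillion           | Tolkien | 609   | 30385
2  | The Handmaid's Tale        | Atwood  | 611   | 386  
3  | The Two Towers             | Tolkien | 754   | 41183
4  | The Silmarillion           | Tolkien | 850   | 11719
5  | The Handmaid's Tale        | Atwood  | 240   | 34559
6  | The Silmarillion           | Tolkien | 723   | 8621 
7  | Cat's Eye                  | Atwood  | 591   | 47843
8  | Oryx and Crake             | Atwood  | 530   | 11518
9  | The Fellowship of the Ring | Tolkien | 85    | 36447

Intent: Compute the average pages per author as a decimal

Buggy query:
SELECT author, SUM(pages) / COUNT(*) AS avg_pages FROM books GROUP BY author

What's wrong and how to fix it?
Bug: Both operands are integers, so '/' performs integer division and truncates

Fix: Cast one side to REAL so the division keeps the fractional part

Corrected query:
SELECT author, SUM(pages) * 1.0 / COUNT(*) AS avg_pages FROM books GROUP BY author

Result:
author  | avg_pages
--------+----------
Atwood  | 493      
Tolkien | 604.2    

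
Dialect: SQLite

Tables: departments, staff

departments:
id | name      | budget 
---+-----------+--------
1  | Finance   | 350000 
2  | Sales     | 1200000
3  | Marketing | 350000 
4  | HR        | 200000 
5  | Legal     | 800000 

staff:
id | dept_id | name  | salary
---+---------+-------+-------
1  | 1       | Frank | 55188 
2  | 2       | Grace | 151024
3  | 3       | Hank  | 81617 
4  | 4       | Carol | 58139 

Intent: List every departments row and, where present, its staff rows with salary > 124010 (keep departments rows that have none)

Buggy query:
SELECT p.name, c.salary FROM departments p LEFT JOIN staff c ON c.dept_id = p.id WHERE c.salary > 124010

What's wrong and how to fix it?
Bug: A WHERE condition on the right-hand table after LEFT JOIN drops unmatched parents

Fix: Put 'c.salary > 124010' in the JOIN's ON clause instead of WHERE

Corrected query:
SELECT p.name, c.salary FROM departments p LEFT JOIN staff c ON c.dept_id = p.id AND c.salary > 124010

Result:
name      | salary
----------+-------
Finance   | NULL  
Sales     | 151024
Marketing | NULL  
HR        | NULL  
Legal     | NULL  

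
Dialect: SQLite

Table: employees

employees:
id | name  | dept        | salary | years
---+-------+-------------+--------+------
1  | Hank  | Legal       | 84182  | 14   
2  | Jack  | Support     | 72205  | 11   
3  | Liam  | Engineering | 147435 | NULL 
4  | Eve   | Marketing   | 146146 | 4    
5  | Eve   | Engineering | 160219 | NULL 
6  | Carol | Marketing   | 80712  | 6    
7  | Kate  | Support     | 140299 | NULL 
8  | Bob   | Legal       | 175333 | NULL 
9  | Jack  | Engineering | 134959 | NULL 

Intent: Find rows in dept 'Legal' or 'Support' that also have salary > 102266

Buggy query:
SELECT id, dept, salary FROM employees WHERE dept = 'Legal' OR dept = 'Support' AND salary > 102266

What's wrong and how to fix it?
Bug: AND binds tighter than OR, so this parses as dept = 'Legal' OR (dept = 'Support' AND salary > 102266)

Fix: Group the OR with parentheses (or use IN), then AND the threshold

Corrected query:
SELECT id, dept, salary FROM employees WHERE (dept = 'Legal' OR dept = 'Support') AND salary > 102266

Result:
id | dept    | salary
---+---------+-------
7  | Support | 140299
8  | Legal   | 175333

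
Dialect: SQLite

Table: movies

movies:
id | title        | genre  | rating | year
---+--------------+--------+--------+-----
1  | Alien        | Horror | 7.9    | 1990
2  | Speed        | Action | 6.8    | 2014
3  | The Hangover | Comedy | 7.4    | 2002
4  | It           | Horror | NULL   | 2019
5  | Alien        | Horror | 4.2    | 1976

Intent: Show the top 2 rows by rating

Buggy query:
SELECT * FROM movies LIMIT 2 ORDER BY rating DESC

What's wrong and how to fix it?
Bug: ORDER BY cannot follow LIMIT; LIMIT is the final clause

Fix: Swap the clauses: ORDER BY first, then LIMIT

Corrected query:
SELECT * FROM movies ORDER BY rating DESC LIMIT 2

Result:
id | title        | genre  | rating | year
---+--------------+--------+--------+-----
1  | Alien        | Horror | 7.9    | 1990
3  | The Hangover | Comedy | 7.4    | 2002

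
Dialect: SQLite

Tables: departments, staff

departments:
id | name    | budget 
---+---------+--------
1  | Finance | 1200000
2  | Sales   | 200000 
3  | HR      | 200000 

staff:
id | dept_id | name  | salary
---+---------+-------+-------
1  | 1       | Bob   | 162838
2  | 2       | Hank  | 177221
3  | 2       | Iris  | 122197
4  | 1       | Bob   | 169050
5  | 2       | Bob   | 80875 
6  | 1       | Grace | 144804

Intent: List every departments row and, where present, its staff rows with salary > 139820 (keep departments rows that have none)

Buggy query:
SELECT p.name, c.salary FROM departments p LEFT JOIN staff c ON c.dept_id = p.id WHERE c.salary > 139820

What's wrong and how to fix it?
Bug: A WHERE condition on the right-hand table after LEFT JOIN drops unmatched parents

Fix: Move the right-table condition into the ON clause so unmatched parents are kept

Corrected query:
SELECT p.name, c.salary FROM departments p LEFT JOIN staff c ON c.dept_id = p.id AND c.salary > 139820

Result:
name    | salary
--------+-------
Finance | 144804
Finance | 162838
Finance | 169050
Sales   | 177221
HR      | NULL  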